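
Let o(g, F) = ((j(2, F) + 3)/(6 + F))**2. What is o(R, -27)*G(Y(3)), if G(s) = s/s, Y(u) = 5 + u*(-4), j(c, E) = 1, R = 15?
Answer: 16/441 ≈ 0.036281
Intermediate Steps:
Y(u) = 5 - 4*u
G(s) = 1
o(g, F) = 16/(6 + F)**2 (o(g, F) = ((1 + 3)/(6 + F))**2 = (4/(6 + F))**2 = 16/(6 + F)**2)
o(R, -27)*G(Y(3)) = (16/(6 - 27)**2)*1 = (16/(-21)**2)*1 = (16*(1/441))*1 = (16/441)*1 = 16/441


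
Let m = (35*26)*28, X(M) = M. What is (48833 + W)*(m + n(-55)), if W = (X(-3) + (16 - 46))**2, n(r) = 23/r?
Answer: 69959542594/55 ≈ 1.2720e+9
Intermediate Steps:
m = 25480 (m = 910*28 = 25480)
W = 1089 (W = (-3 + (16 - 46))**2 = (-3 - 30)**2 = (-33)**2 = 1089)
(48833 + W)*(m + n(-55)) = (48833 + 1089)*(25480 + 23/(-55)) = 49922*(25480 + 23*(-1/55)) = 49922*(25480 - 23/55) = 49922*(1401377/55) = 69959542594/55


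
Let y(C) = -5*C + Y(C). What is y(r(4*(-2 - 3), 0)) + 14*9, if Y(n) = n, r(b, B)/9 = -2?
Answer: 198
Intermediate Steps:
r(b, B) = -18 (r(b, B) = 9*(-2) = -18)
y(C) = -4*C (y(C) = -5*C + C = -4*C)
y(r(4*(-2 - 3), 0)) + 14*9 = -4*(-18) + 14*9 = 72 + 126 = 198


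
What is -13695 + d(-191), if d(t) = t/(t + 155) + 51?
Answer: -490993/36 ≈ -13639.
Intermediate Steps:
d(t) = 51 + t/(155 + t) (d(t) = t/(155 + t) + 51 = 51 + t/(155 + t))
-13695 + d(-191) = -13695 + (7905 + 52*(-191))/(155 - 191) = -13695 + (7905 - 9932)/(-36) = -13695 - 1/36*(-2027) = -13695 + 2027/36 = -490993/36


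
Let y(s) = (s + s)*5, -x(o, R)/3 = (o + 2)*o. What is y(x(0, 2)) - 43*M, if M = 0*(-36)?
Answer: 0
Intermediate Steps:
x(o, R) = -3*o*(2 + o) (x(o, R) = -3*(o + 2)*o = -3*(2 + o)*o = -3*o*(2 + o))
M = 0
y(s) = 10*s (y(s) = (2*s)*5 = 10*s)
y(x(0, 2)) - 43*M = 10*(-3*0*(2 + 0)) - 43*0 = 10*(-3*0*2) - 1*0 = 10*0 + 0 = 0 + 0 = 0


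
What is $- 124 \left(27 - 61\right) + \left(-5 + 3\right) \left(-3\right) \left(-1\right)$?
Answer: $4210$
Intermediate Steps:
$- 124 \left(27 - 61\right) + \left(-5 + 3\right) \left(-3\right) \left(-1\right) = - 124 \left(27 - 61\right) + \left(-2\right) \left(-3\right) \left(-1\right) = \left(-124\right) \left(-34\right) + 6 \left(-1\right) = 4216 - 6 = 4210$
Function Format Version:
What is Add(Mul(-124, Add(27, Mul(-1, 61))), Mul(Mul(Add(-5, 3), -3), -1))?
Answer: 4210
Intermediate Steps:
Add(Mul(-124, Add(27, Mul(-1, 61))), Mul(Mul(Add(-5, 3), -3), -1)) = Add(Mul(-124, Add(27, -61)), Mul(Mul(-2, -3), -1)) = Add(Mul(-124, -34), Mul(6, -1)) = Add(4216, -6) = 4210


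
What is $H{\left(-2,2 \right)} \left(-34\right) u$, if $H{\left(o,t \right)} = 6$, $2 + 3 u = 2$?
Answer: $0$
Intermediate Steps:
$u = 0$ ($u = - \frac{2}{3} + \frac{1}{3} \cdot 2 = - \frac{2}{3} + \frac{2}{3} = 0$)
$H{\left(-2,2 \right)} \left(-34\right) u = 6 \left(-34\right) 0 = \left(-204\right) 0 = 0$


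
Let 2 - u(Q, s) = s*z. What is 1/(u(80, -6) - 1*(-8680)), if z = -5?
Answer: 1/8652 ≈ 0.00011558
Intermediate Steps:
u(Q, s) = 2 + 5*s (u(Q, s) = 2 - s*(-5) = 2 - (-5)*s = 2 + 5*s)
1/(u(80, -6) - 1*(-8680)) = 1/((2 + 5*(-6)) - 1*(-8680)) = 1/((2 - 30) + 8680) = 1/(-28 + 8680) = 1/8652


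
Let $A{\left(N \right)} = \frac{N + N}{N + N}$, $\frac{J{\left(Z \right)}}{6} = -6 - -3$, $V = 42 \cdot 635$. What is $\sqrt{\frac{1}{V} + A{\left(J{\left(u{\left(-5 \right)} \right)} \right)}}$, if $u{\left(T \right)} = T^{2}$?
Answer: $\frac{\sqrt{711315570}}{26670} \approx 1.0$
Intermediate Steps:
$V = 26670$
$J{\left(Z \right)} = -18$ ($J{\left(Z \right)} = 6 \left(-6 - -3\right) = 6 \left(-6 + 3\right) = 6 \left(-3\right) = -18$)
$A{\left(N \right)} = 1$ ($A{\left(N \right)} = \frac{2 N}{2 N} = 2 N \frac{1}{2 N} = 1$)
$\sqrt{\frac{1}{V} + A{\left(J{\left(u{\left(-5 \right)} \right)} \right)}} = \sqrt{\frac{1}{26670} + 1} = \sqrt{\frac{26671}{26670}} = \frac{\sqrt{711315570}}{26670}$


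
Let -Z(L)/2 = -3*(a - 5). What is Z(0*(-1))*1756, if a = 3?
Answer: -21072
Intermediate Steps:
Z(L) = -12 (Z(L) = -(-6)*(3 - 5) = -(-6)*(-2) = -2*6 = -12)
Z(0*(-1))*1756 = -12*1756 = -21072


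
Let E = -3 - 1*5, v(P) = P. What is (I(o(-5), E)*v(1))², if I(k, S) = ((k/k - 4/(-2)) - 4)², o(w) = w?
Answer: 1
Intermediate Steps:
E = -8 (E = -3 - 5 = -8)
I(k, S) = 1 (I(k, S) = ((1 - 4*(-½)) - 4)² = ((1 + 2) - 4)² = (3 - 4)² = (-1)² = 1)
(I(o(-5), E)*v(1))² = (1*1)² = 1² = 1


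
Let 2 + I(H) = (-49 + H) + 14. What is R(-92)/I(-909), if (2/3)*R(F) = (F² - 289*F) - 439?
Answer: -103839/1892 ≈ -54.883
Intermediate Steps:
R(F) = -1317/2 - 867*F/2 + 3*F²/2 (R(F) = 3*((F² - 289*F) - 439)/2 = 3*(-439 + F² - 289*F)/2 = -1317/2 - 867*F/2 + 3*F²/2)
I(H) = -37 + H (I(H) = -2 + ((-49 + H) + 14) = -2 + (-35 + H) = -37 + H)
R(-92)/I(-909) = (-1317/2 - 867/2*(-92) + (3/2)*(-92)²)/(-37 - 909) = (-1317/2 + 39882 + (3/2)*8464)/(-946) = (-1317/2 + 39882 + 12696)*(-1/946) = (103839/2)*(-1/946) = -103839/1892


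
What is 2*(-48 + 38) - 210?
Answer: -230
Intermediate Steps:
2*(-48 + 38) - 210 = 2*(-10) - 210 = -20 - 210 = -230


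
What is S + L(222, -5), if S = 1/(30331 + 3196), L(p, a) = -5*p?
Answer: -37214969/33527 ≈ -1110.0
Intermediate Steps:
S = 1/33527 ≈ 2.9827e-5
S + L(222, -5) = 1/33527 - 5*222 = 1/33527 - 1110 = -37214969/33527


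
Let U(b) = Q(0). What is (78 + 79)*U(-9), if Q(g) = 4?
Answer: 628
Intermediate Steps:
U(b) = 4
(78 + 79)*U(-9) = (78 + 79)*4 = 157*4 = 628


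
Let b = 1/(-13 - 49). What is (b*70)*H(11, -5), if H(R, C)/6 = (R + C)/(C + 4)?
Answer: 1260/31 ≈ 40.645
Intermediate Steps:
b = -1/62 (b = 1/(-62) = -1/62 ≈ -0.016129)
H(R, C) = 6*(C + R)/(4 + C) (H(R, C) = 6*((R + C)/(C + 4)) = 6*((C + R)/(4 + C)) = 6*(C + R)/(4 + C))
(b*70)*H(11, -5) = (-1/62*70)*(6*(-5 + 11)/(4 - 5)) = -210*6/(31*(-1)) = -210*(-1)*6/31 = -35/31*(-36) = 1260/31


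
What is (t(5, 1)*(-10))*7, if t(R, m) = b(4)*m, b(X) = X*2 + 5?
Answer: -910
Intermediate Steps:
b(X) = 5 + 2*X (b(X) = 2*X + 5 = 5 + 2*X)
t(R, m) = 13*m (t(R, m) = (5 + 2*4)*m = (5 + 8)*m = 13*m)
(t(5, 1)*(-10))*7 = ((13*1)*(-10))*7 = (13*(-10))*7 = -130*7 = -910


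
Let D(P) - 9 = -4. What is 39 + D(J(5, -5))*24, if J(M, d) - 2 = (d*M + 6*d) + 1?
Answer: 159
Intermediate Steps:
J(M, d) = 3 + 6*d + M*d (J(M, d) = 2 + ((d*M + 6*d) + 1) = 2 + ((M*d + 6*d) + 1) = 2 + ((6*d + M*d) + 1) = 2 + (1 + 6*d + M*d) = 3 + 6*d + M*d)
D(P) = 5 (D(P) = 9 - 4 = 5)
39 + D(J(5, -5))*24 = 39 + 5*24 = 39 + 120 = 159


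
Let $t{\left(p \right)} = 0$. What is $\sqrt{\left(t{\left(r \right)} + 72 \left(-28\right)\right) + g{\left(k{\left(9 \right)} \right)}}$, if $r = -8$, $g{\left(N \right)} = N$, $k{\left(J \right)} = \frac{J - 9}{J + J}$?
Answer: $12 i \sqrt{14} \approx 44.9 i$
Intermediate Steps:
$k{\left(J \right)} = \frac{-9 + J}{2 J}$
$\sqrt{\left(t{\left(r \right)} + 72 \left(-28\right)\right) + g{\left(k{\left(9 \right)} \right)}} = \sqrt{\left(0 + 72 \left(-28\right)\right) + \frac{-9 + 9}{2 \cdot 9}} = \sqrt{\left(0 - 2016\right) + \frac{1}{2} \cdot \frac{1}{9} \cdot 0} = \sqrt{-2016 + 0} = \sqrt{-2016} = 12 i \sqrt{14}$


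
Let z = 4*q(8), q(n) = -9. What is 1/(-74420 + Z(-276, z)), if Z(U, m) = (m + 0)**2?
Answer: -1/73124 ≈ -1.3675e-5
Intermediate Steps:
z = -36 (z = 4*(-9) = -36)
Z(U, m) = m**2
1/(-74420 + Z(-276, z)) = 1/(-74420 + (-36)**2) = 1/(-74420 + 1296) = 1/(-73124) = -1/73124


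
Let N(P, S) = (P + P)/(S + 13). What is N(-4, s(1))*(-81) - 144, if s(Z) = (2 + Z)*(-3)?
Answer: 18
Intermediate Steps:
s(Z) = -6 - 3*Z
N(P, S) = 2*P/(13 + S) (N(P, S) = (2*P)/(13 + S) = 2*P/(13 + S))
N(-4, s(1))*(-81) - 144 = (2*(-4)/(13 + (-6 - 3*1)))*(-81) - 144 = (2*(-4)/(13 + (-6 - 3)))*(-81) - 144 = (2*(-4)/(13 - 9))*(-81) - 144 = (2*(-4)/4)*(-81) - 144 = (2*(-4)*(¼))*(-81) - 144 = -2*(-81) - 144 = 162 - 144 = 18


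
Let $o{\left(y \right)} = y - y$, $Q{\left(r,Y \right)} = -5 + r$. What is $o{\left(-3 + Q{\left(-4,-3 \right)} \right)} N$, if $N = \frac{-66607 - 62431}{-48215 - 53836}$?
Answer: $0$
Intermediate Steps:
$o{\left(y \right)} = 0$
$N = \frac{129038}{102051}$ ($N = - \frac{129038}{-48215 - 53836} = - \frac{129038}{-102051} = \left(-129038\right) \left(- \frac{1}{102051}\right) = \frac{129038}{102051} \approx 1.2644$)
$o{\left(-3 + Q{\left(-4,-3 \right)} \right)} N = 0 \cdot \frac{129038}{102051} = 0$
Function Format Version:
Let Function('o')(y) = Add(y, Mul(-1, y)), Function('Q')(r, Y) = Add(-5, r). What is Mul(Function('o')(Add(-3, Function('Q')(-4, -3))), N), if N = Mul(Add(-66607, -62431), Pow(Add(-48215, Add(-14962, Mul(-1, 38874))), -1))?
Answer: 0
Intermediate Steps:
Function('o')(y) = 0
N = Rational(129038, 102051) (N = Mul(-129038, Pow(Add(-48215, Add(-14962, -38874)), -1)) = Mul(-129038, Pow(Add(-48215, -53836), -1)) = Mul(-129038, Pow(-102051, -1)) = Mul(-129038, Rational(-1, 102051)) = Rational(129038, 102051) ≈ 1.2644)
Mul(Function('o')(Add(-3, Function('Q')(-4, -3))), N) = Mul(0, Rational(129038, 102051)) = 0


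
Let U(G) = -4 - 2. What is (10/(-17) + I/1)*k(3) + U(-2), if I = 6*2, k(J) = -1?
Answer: -296/17 ≈ -17.412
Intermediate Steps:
U(G) = -6
I = 12
(10/(-17) + I/1)*k(3) + U(-2) = (10/(-17) + 12/1)*(-1) - 6 = (10*(-1/17) + 12*1)*(-1) - 6 = (-10/17 + 12)*(-1) - 6 = (194/17)*(-1) - 6 = -194/17 - 6 = -296/17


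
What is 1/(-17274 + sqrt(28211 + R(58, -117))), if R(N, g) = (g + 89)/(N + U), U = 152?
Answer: -259110/4475442977 - sqrt(6347445)/4475442977 ≈ -5.8459e-5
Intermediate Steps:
R(N, g) = (89 + g)/(152 + N) (R(N, g) = (g + 89)/(N + 152) = (89 + g)/(152 + N))
1/(-17274 + sqrt(28211 + R(58, -117))) = 1/(-17274 + sqrt(28211 + (89 - 117)/(152 + 58))) = 1/(-17274 + sqrt(28211 - 28/210)) = 1/(-17274 + sqrt(28211 + (1/210)*(-28))) = 1/(-17274 + sqrt(28211 - 2/15)) = 1/(-17274 + sqrt(423163/15)) = 1/(-17274 + sqrt(6347445)/15)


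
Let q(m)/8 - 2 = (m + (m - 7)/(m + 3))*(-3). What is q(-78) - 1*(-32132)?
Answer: 169964/5 ≈ 33993.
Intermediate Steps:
q(m) = 16 - 24*m - 24*(-7 + m)/(3 + m) (q(m) = 16 + 8*((m + (m - 7)/(m + 3))*(-3)) = 16 + 8*((m + (-7 + m)/(3 + m))*(-3)) = 16 + 8*(-3*m - 3*(-7 + m)/(3 + m)) = 16 + (-24*m - 24*(-7 + m)/(3 + m)) = 16 - 24*m - 24*(-7 + m)/(3 + m))
q(-78) - 1*(-32132) = 8*(27 - 10*(-78) - 3*(-78)**2)/(3 - 78) - 1*(-32132) = 8*(27 + 780 - 3*6084)/(-75) + 32132 = 8*(-1/75)*(27 + 780 - 18252) + 32132 = 8*(-1/75)*(-17445) + 32132 = 9304/5 + 32132 = 169964/5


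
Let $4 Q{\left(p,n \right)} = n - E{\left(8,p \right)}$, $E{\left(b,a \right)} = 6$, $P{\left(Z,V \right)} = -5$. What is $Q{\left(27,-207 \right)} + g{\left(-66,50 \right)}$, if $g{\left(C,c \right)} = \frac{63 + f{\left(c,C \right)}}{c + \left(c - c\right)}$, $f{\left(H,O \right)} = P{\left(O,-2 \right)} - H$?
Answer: $- \frac{5309}{100} \approx -53.09$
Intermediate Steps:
$f{\left(H,O \right)} = -5 - H$
$g{\left(C,c \right)} = \frac{58 - c}{c}$ ($g{\left(C,c \right)} = \frac{63 - \left(5 + c\right)}{c + \left(c - c\right)} = \frac{58 - c}{c + 0} = \frac{58 - c}{c}$)
$Q{\left(p,n \right)} = - \frac{3}{2} + \frac{n}{4}$ ($Q{\left(p,n \right)} = \frac{n - 6}{4} = \frac{-6 + n}{4} = - \frac{3}{2} + \frac{n}{4}$)
$Q{\left(27,-207 \right)} + g{\left(-66,50 \right)} = \left(- \frac{3}{2} + \frac{1}{4} \left(-207\right)\right) + \frac{58 - 50}{50} = \left(- \frac{3}{2} - \frac{207}{4}\right) + \frac{58 - 50}{50} = - \frac{213}{4} + \frac{1}{50} \cdot 8 = - \frac{213}{4} + \frac{4}{25} = - \frac{5309}{100}$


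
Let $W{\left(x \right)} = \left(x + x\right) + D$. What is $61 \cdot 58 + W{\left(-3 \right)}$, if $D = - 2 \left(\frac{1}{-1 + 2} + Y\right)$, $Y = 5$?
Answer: $3520$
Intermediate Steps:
$D = -12$ ($D = - 2 \left(\frac{1}{-1 + 2} + 5\right) = - 2 \left(1^{-1} + 5\right) = - 2 \left(1 + 5\right) = \left(-2\right) 6 = -12$)
$W{\left(x \right)} = -12 + 2 x$ ($W{\left(x \right)} = \left(x + x\right) - 12 = 2 x - 12 = -12 + 2 x$)
$61 \cdot 58 + W{\left(-3 \right)} = 61 \cdot 58 + \left(-12 + 2 \left(-3\right)\right) = 3538 - 18 = 3520$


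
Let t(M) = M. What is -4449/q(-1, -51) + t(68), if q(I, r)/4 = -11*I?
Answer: -1457/44 ≈ -33.114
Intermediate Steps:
q(I, r) = -44*I (q(I, r) = 4*(-11*I) = -44*I)
-4449/q(-1, -51) + t(68) = -4449/((-44*(-1))) + 68 = -4449/44 + 68 = -1457/44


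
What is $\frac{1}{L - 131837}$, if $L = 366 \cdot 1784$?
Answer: $\frac{1}{521107} \approx 1.919 \cdot 10^{-6}$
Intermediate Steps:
$L = 652944$
$\frac{1}{L - 131837} = \frac{1}{652944 - 131837} = \frac{1}{521107}$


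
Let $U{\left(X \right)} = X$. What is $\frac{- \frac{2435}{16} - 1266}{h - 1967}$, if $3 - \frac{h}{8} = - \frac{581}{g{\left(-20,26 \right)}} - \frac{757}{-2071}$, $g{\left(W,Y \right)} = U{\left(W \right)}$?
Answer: $\frac{234965305}{360904752} \approx 0.65104$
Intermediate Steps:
$g{\left(W,Y \right)} = W$
$h = - \frac{2188262}{10355}$ ($h = 24 - 8 \left(- \frac{581}{-20} - \frac{757}{-2071}\right) = 24 - 8 \left(\left(-581\right) \left(- \frac{1}{20}\right) - - \frac{757}{2071}\right) = 24 - 8 \left(\frac{581}{20} + \frac{757}{2071}\right) = 24 - \frac{2436782}{10355} = - \frac{2188262}{10355} \approx -211.32$)
$\frac{- \frac{2435}{16} - 1266}{h - 1967} = \frac{- \frac{2435}{16} - 1266}{- \frac{2188262}{10355} - 1967} = \frac{\left(-2435\right) \frac{1}{16} - 1266}{- \frac{22556547}{10355}} = \left(- \frac{2435}{16} - 1266\right) \left(- \frac{10355}{22556547}\right) = \left(- \frac{22691}{16}\right) \left(- \frac{10355}{22556547}\right) = \frac{234965305}{360904752}$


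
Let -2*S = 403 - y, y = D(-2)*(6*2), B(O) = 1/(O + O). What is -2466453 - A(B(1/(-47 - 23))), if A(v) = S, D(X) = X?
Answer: -4932479/2 ≈ -2.4662e+6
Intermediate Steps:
B(O) = 1/(2*O)
y = -24 (y = -12*2 = -2*12 = -24)
S = -427/2 (S = -(403 - 1*(-24))/2 = -(403 + 24)/2 = -½*427 = -427/2 ≈ -213.50)
A(v) = -427/2
-2466453 - A(B(1/(-47 - 23))) = -2466453 - 1*(-427/2) = -2466453 + 427/2 = -4932479/2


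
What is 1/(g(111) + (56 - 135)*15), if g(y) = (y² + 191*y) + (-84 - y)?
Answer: 1/32142 ≈ 3.1112e-5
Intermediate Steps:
g(y) = -84 + y² + 190*y
1/(g(111) + (56 - 135)*15) = 1/((-84 + 111² + 190*111) + (56 - 135)*15) = 1/((-84 + 12321 + 21090) - 79*15) = 1/(33327 - 1185) = 1/32142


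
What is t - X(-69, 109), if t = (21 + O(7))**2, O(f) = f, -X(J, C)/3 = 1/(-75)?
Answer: 19599/25 ≈ 783.96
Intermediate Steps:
X(J, C) = 1/25 (X(J, C) = -3/(-75) = -3*(-1/75) = 1/25)
t = 784 (t = (21 + 7)**2 = 28**2 = 784)
t - X(-69, 109) = 784 - 1*1/25 = 784 - 1/25 = 19599/25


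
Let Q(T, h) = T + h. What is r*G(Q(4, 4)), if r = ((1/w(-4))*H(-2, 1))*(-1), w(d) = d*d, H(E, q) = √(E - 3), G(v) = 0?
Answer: 0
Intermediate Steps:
H(E, q) = √(-3 + E)
w(d) = d²
r = -I*√5/16 (r = ((1/(-4)²)*√(-3 - 2))*(-1) = ((1/16)*√(-5))*(-1) = ((1*(1/16))*(I*√5))*(-1) = ((I*√5)/16)*(-1) = (I*√5/16)*(-1) = -I*√5/16 ≈ -0.13975*I)
r*G(Q(4, 4)) = -I*√5/16*0 = 0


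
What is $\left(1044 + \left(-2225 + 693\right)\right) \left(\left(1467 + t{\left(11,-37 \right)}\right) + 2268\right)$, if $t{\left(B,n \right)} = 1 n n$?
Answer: $-2490752$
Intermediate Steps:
$t{\left(B,n \right)} = n^{2}$ ($t{\left(B,n \right)} = n n = n^{2}$)
$\left(1044 + \left(-2225 + 693\right)\right) \left(\left(1467 + t{\left(11,-37 \right)}\right) + 2268\right) = \left(1044 + \left(-2225 + 693\right)\right) \left(\left(1467 + \left(-37\right)^{2}\right) + 2268\right) = \left(1044 - 1532\right) \left(\left(1467 + 1369\right) + 2268\right) = - 488 \left(2836 + 2268\right) = \left(-488\right) 5104 = -2490752$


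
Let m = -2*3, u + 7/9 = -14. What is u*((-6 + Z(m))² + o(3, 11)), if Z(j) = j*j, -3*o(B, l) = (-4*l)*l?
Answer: -423472/27 ≈ -15684.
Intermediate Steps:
u = -133/9 (u = -7/9 - 14 = -133/9 ≈ -14.778)
o(B, l) = 4*l²/3 (o(B, l) = -(-4*l)*l/3 = -(-4)*l²/3 = 4*l²/3)
m = -6
Z(j) = j²
u*((-6 + Z(m))² + o(3, 11)) = -133*((-6 + (-6)²)² + (4/3)*11²)/9 = -133*((-6 + 36)² + (4/3)*121)/9 = -133*(30² + 484/3)/9 = -133*(900 + 484/3)/9 = -133/9*3184/3 = -423472/27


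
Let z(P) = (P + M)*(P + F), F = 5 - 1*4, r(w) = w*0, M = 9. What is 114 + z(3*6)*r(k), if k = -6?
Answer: 114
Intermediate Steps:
r(w) = 0
F = 1 (F = 5 - 4 = 1)
z(P) = (1 + P)*(9 + P) (z(P) = (P + 9)*(P + 1) = (9 + P)*(1 + P) = (1 + P)*(9 + P))
114 + z(3*6)*r(k) = 114 + (9 + (3*6)² + 10*(3*6))*0 = 114 + (9 + 18² + 10*18)*0 = 114 + (9 + 324 + 180)*0 = 114 + 513*0 = 114 + 0 = 114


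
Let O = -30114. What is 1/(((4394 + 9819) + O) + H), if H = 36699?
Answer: 1/20798 ≈ 4.8082e-5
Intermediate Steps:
1/(((4394 + 9819) + O) + H) = 1/(((4394 + 9819) - 30114) + 36699) = 1/((14213 - 30114) + 36699) = 1/(-15901 + 36699) = 1/20798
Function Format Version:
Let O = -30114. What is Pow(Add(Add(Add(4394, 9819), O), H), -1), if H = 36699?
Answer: Rational(1, 20798) ≈ 4.8082e-5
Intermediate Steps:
Pow(Add(Add(Add(4394, 9819), O), H), -1) = Pow(Add(Add(Add(4394, 9819), -30114), 36699), -1) = Pow(Add(Add(14213, -30114), 36699), -1) = Pow(Add(-15901, 36699), -1) = Pow(20798, -1) = Rational(1, 20798)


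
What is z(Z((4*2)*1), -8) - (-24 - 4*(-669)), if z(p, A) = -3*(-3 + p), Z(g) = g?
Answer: -2667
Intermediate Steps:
z(p, A) = 9 - 3*p
z(Z((4*2)*1), -8) - (-24 - 4*(-669)) = (9 - 3*4*2) - (-24 - 4*(-669)) = (9 - 24) - (-24 + 2676) = (9 - 3*8) - 1*2652 = (9 - 24) - 2652 = -15 - 2652 = -2667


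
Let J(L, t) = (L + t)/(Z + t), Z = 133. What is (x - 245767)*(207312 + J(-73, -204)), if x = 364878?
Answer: 1753245907619/71 ≈ 2.4694e+10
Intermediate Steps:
J(L, t) = (L + t)/(133 + t)
(x - 245767)*(207312 + J(-73, -204)) = (364878 - 245767)*(207312 + (-73 - 204)/(133 - 204)) = 119111*(207312 - 277/(-71)) = 119111*(207312 - 1/71*(-277)) = 119111*(207312 + 277/71) = 119111*(14719429/71) = 1753245907619/71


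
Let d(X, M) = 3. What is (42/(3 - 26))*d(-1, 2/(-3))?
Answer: -126/23 ≈ -5.4783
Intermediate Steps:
(42/(3 - 26))*d(-1, 2/(-3)) = (42/(3 - 26))*3 = (42/(-23))*3 = (42*(-1/23))*3 = -42/23*3 = -126/23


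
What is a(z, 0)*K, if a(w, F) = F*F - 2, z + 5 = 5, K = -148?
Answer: 296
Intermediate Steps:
z = 0 (z = -5 + 5 = 0)
a(w, F) = -2 + F**2 (a(w, F) = F**2 - 2 = -2 + F**2)
a(z, 0)*K = (-2 + 0**2)*(-148) = (-2 + 0)*(-148) = -2*(-148) = 296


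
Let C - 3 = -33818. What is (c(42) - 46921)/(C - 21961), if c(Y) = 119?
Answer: 3343/3984 ≈ 0.83911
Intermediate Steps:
C = -33815 (C = 3 - 33818 = -33815)
(c(42) - 46921)/(C - 21961) = (119 - 46921)/(-33815 - 21961) = -46802/(-55776) = -46802*(-1/55776) = 3343/3984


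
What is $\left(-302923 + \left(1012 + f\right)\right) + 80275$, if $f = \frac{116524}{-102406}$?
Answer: $- \frac{11348486370}{51203} \approx -2.2164 \cdot 10^{5}$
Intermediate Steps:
$f = - \frac{58262}{51203}$ ($f = 116524 \left(- \frac{1}{102406}\right) = - \frac{58262}{51203} \approx -1.1379$)
$\left(-302923 + \left(1012 + f\right)\right) + 80275 = \left(-302923 + \left(1012 - \frac{58262}{51203}\right)\right) + 80275 = \left(-302923 + \frac{51759174}{51203}\right) + 80275 = - \frac{15458807195}{51203} + 80275 = - \frac{11348486370}{51203}$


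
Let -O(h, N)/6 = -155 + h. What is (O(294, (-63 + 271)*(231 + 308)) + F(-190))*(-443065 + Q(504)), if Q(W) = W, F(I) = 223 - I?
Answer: 186318181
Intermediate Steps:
O(h, N) = 930 - 6*h (O(h, N) = -6*(-155 + h) = 930 - 6*h)
(O(294, (-63 + 271)*(231 + 308)) + F(-190))*(-443065 + Q(504)) = ((930 - 6*294) + (223 - 1*(-190)))*(-443065 + 504) = ((930 - 1764) + (223 + 190))*(-442561) = (-834 + 413)*(-442561) = -421*(-442561) = 186318181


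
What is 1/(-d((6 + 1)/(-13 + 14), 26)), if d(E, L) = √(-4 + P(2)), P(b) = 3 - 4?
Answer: I*√5/5 ≈ 0.44721*I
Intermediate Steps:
P(b) = -1
d(E, L) = I*√5 (d(E, L) = √(-4 - 1) = √(-5) = I*√5)
1/(-d((6 + 1)/(-13 + 14), 26)) = 1/(-I*√5) = I*√5/5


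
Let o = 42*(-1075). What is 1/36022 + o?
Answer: -1626393299/36022 ≈ -45150.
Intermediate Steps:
o = -45150
1/36022 + o = 1/36022 - 45150 = -1626393299/36022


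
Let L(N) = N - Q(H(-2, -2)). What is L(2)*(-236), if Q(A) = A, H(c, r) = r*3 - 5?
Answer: -3068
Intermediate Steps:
H(c, r) = -5 + 3*r (H(c, r) = 3*r - 5 = -5 + 3*r)
L(N) = 11 + N (L(N) = N - (-5 + 3*(-2)) = N - (-5 - 6) = N - 1*(-11) = N + 11 = 11 + N)
L(2)*(-236) = (11 + 2)*(-236) = 13*(-236) = -3068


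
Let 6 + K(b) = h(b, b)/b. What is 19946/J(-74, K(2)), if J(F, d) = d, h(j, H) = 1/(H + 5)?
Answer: -279244/83 ≈ -3364.4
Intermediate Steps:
h(j, H) = 1/(5 + H)
K(b) = -6 + 1/(b*(5 + b)) (K(b) = -6 + 1/((5 + b)*b) = -6 + 1/(b*(5 + b)))
19946/J(-74, K(2)) = 19946/(-6 + 1/(2*(5 + 2))) = 19946/(-6 + (1/2)/7) = 19946/(-6 + (1/2)*(1/7)) = 19946/(-6 + 1/14) = 19946/(-83/14) = 19946*(-14/83) = -279244/83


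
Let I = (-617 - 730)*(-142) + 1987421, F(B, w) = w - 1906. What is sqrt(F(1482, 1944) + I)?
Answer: sqrt(2178733) ≈ 1476.1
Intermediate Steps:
F(B, w) = -1906 + w
I = 2178695 (I = -1347*(-142) + 1987421 = 191274 + 1987421 = 2178695)
sqrt(F(1482, 1944) + I) = sqrt((-1906 + 1944) + 2178695) = sqrt(38 + 2178695) = sqrt(2178733)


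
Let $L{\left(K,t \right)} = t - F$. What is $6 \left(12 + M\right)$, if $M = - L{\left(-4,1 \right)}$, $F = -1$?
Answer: $60$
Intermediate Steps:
$L{\left(K,t \right)} = 1 + t$ ($L{\left(K,t \right)} = t - -1 = t + 1 = 1 + t$)
$M = -2$ ($M = - (1 + 1) = \left(-1\right) 2 = -2$)
$6 \left(12 + M\right) = 6 \left(12 - 2\right) = 6 \cdot 10 = 60$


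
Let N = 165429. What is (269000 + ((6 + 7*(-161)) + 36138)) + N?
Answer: 469446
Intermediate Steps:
(269000 + ((6 + 7*(-161)) + 36138)) + N = (269000 + ((6 + 7*(-161)) + 36138)) + 165429 = (269000 + ((6 - 1127) + 36138)) + 165429 = (269000 + (-1121 + 36138)) + 165429 = (269000 + 35017) + 165429 = 304017 + 165429 = 469446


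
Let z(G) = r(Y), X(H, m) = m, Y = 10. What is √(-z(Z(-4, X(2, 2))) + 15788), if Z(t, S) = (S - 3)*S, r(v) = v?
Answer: 7*√322 ≈ 125.61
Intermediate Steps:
Z(t, S) = S*(-3 + S) (Z(t, S) = (-3 + S)*S = S*(-3 + S))
z(G) = 10
√(-z(Z(-4, X(2, 2))) + 15788) = √(-1*10 + 15788) = √(-10 + 15788) = √15778 = 7*√322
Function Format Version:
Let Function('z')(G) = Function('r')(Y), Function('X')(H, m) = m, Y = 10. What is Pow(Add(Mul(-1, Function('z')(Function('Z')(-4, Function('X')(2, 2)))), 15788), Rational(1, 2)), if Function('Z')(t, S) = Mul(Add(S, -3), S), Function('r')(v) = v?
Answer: Mul(7, Pow(322, Rational(1, 2))) ≈ 125.61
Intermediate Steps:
Function('Z')(t, S) = Mul(S, Add(-3, S)) (Function('Z')(t, S) = Mul(Add(-3, S), S) = Mul(S, Add(-3, S)))
Function('z')(G) = 10
Pow(Add(Mul(-1, Function('z')(Function('Z')(-4, Function('X')(2, 2)))), 15788), Rational(1, 2)) = Pow(Add(Mul(-1, 10), 15788), Rational(1, 2)) = Pow(Add(-10, 15788), Rational(1, 2)) = Pow(15778, Rational(1, 2)) = Mul(7, Pow(322, Rational(1, 2)))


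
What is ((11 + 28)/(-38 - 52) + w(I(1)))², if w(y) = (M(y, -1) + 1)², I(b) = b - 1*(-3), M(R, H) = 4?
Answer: 543169/900 ≈ 603.52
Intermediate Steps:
I(b) = 3 + b (I(b) = b + 3 = 3 + b)
w(y) = 25 (w(y) = (4 + 1)² = 5² = 25)
((11 + 28)/(-38 - 52) + w(I(1)))² = ((11 + 28)/(-38 - 52) + 25)² = (39/(-90) + 25)² = (39*(-1/90) + 25)² = (-13/30 + 25)² = (737/30)² = 543169/900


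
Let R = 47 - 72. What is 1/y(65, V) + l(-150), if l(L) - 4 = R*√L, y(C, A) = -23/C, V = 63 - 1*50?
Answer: 27/23 - 125*I*√6 ≈ 1.1739 - 306.19*I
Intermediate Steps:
V = 13 (V = 63 - 50 = 13)
R = -25
l(L) = 4 - 25*√L
1/y(65, V) + l(-150) = 1/(-23/65) + (4 - 125*I*√6) = -65/23 + (4 - 125*I*√6) = 27/23 - 125*I*√6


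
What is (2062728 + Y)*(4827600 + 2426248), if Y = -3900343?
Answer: -13329779892520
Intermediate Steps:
(2062728 + Y)*(4827600 + 2426248) = (2062728 - 3900343)*(4827600 + 2426248) = -1837615*7253848 = -13329779892520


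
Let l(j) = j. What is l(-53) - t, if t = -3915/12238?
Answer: -22231/422 ≈ -52.680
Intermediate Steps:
t = -135/422 (t = -3915*1/12238 = -135/422 ≈ -0.31991)
l(-53) - t = -53 - 1*(-135/422) = -53 + 135/422 = -22231/422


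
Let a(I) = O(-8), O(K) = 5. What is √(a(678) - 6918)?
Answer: I*√6913 ≈ 83.144*I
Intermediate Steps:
a(I) = 5
√(a(678) - 6918) = √(5 - 6918) = √(-6913) = I*√6913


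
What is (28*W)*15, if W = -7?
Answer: -2940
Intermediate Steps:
(28*W)*15 = (28*(-7))*15 = -196*15 = -2940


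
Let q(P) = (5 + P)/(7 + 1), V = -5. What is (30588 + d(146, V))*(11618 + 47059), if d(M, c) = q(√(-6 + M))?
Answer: 14358789993/8 + 58677*√35/4 ≈ 1.7949e+9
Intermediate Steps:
q(P) = 5/8 + P/8 (q(P) = (5 + P)/8 = (5 + P)*(⅛) = 5/8 + P/8)
d(M, c) = 5/8 + √(-6 + M)/8
(30588 + d(146, V))*(11618 + 47059) = (30588 + (5/8 + √(-6 + 146)/8))*(11618 + 47059) = (30588 + (5/8 + √140/8))*58677 = (30588 + (5/8 + (2*√35)/8))*58677 = (30588 + (5/8 + √35/4))*58677 = (244709/8 + √35/4)*58677 = 14358789993/8 + 58677*√35/4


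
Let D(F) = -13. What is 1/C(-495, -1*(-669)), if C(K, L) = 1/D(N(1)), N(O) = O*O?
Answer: -13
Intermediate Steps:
N(O) = O**2
C(K, L) = -1/13 (C(K, L) = 1/(-13) = -1/13)
1/C(-495, -1*(-669)) = 1/(-1/13) = -13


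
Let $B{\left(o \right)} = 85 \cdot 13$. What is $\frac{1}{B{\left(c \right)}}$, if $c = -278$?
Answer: $\frac{1}{1105} \approx 0.00090498$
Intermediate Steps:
$B{\left(o \right)} = 1105$
$\frac{1}{B{\left(c \right)}} = \frac{1}{1105}$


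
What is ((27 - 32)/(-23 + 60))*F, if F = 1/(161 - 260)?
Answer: 5/3663 ≈ 0.0013650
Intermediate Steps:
F = -1/99 (F = 1/(-99) = -1/99 ≈ -0.010101)
((27 - 32)/(-23 + 60))*F = ((27 - 32)/(-23 + 60))*(-1/99) = -5/37*(-1/99) = 5/3663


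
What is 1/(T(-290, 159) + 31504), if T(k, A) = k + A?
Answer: 1/31373 ≈ 3.1875e-5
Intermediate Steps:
T(k, A) = A + k
1/(T(-290, 159) + 31504) = 1/((159 - 290) + 31504) = 1/(-131 + 31504) = 1/31373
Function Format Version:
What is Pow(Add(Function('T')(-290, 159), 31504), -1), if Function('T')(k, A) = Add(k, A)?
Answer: Rational(1, 31373) ≈ 3.1875e-5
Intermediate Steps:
Function('T')(k, A) = Add(A, k)
Pow(Add(Function('T')(-290, 159), 31504), -1) = Pow(Add(Add(159, -290), 31504), -1) = Pow(Add(-131, 31504), -1) = Pow(31373, -1) = Rational(1, 31373)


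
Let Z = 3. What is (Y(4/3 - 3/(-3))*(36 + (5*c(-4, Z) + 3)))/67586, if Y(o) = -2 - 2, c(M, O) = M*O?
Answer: 42/33793 ≈ 0.0012429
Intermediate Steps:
Y(o) = -4
(Y(4/3 - 3/(-3))*(36 + (5*c(-4, Z) + 3)))/67586 = -4*(36 + (5*(-4*3) + 3))/67586 = -4*(36 + (5*(-12) + 3))*(1/67586) = -4*(36 + (-60 + 3))*(1/67586) = -4*(36 - 57)*(1/67586) = -4*(-21)*(1/67586) = 84*(1/67586) = 42/33793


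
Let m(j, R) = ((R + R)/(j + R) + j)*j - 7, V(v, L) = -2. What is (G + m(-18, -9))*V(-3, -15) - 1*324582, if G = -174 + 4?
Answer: -324852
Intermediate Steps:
m(j, R) = -7 + j*(j + 2*R/(R + j)) (m(j, R) = ((2*R)/(R + j) + j)*j - 7 = (2*R/(R + j) + j)*j - 7 = (j + 2*R/(R + j))*j - 7 = j*(j + 2*R/(R + j)) - 7 = -7 + j*(j + 2*R/(R + j)))
G = -170
(G + m(-18, -9))*V(-3, -15) - 1*324582 = (-170 + ((-18)**3 - 7*(-9) - 7*(-18) - 9*(-18)**2 + 2*(-9)*(-18))/(-9 - 18))*(-2) - 1*324582 = (-170 + (-5832 + 63 + 126 - 9*324 + 324)/(-27))*(-2) - 324582 = (-170 - (-5832 + 63 + 126 - 2916 + 324)/27)*(-2) - 324582 = (-170 - 1/27*(-8235))*(-2) - 324582 = (-170 + 305)*(-2) - 324582 = 135*(-2) - 324582 = -270 - 324582 = -324852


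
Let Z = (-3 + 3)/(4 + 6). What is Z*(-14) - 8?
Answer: -8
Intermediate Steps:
Z = 0 (Z = 0/10 = 0*(⅒) = 0)
Z*(-14) - 8 = 0*(-14) - 8 = 0 - 8 = -8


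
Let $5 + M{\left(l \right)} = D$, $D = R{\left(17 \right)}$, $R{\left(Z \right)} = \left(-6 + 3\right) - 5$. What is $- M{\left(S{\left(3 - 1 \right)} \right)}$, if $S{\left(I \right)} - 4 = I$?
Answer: $13$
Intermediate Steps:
$S{\left(I \right)} = 4 + I$
$R{\left(Z \right)} = -8$ ($R{\left(Z \right)} = -3 - 5 = -8$)
$D = -8$
$M{\left(l \right)} = -13$ ($M{\left(l \right)} = -5 - 8 = -13$)
$- M{\left(S{\left(3 - 1 \right)} \right)} = \left(-1\right) \left(-13\right) = 13$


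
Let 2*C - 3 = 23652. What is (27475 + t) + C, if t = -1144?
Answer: 76317/2 ≈ 38159.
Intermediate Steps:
C = 23655/2 (C = 3/2 + (1/2)*23652 = 3/2 + 11826 = 23655/2 ≈ 11828.)
(27475 + t) + C = (27475 - 1144) + 23655/2 = 26331 + 23655/2 = 76317/2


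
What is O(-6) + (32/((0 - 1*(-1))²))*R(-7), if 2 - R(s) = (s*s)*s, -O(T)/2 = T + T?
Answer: 11064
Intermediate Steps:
O(T) = -4*T (O(T) = -2*(T + T) = -4*T)
R(s) = 2 - s³ (R(s) = 2 - s*s*s = 2 - s²*s = 2 - s³)
O(-6) + (32/((0 - 1*(-1))²))*R(-7) = -4*(-6) + (32/((0 - 1*(-1))²))*(2 - 1*(-7)³) = 24 + (32/((0 + 1)²))*(2 - 1*(-343)) = 24 + (32/(1²))*(2 + 343) = 24 + (32/1)*345 = 24 + (32*1)*345 = 24 + 32*345 = 24 + 11040 = 11064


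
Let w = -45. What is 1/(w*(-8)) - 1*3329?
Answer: -1198439/360 ≈ -3329.0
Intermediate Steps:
1/(w*(-8)) - 1*3329 = 1/(-45*(-8)) - 1*3329 = 1/360 - 3329 = -1198439/360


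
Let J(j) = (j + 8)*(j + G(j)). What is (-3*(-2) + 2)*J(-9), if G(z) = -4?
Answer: 104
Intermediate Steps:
J(j) = (-4 + j)*(8 + j) (J(j) = (j + 8)*(j - 4) = (8 + j)*(-4 + j) = (-4 + j)*(8 + j))
(-3*(-2) + 2)*J(-9) = (-3*(-2) + 2)*(-32 + (-9)**2 + 4*(-9)) = (6 + 2)*(-32 + 81 - 36) = 8*13 = 104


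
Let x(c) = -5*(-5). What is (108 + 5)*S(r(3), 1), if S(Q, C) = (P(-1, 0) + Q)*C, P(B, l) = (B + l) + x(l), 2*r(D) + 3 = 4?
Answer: 5537/2 ≈ 2768.5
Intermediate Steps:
x(c) = 25
r(D) = ½ (r(D) = -3/2 + (½)*4 = -3/2 + 2 = ½)
P(B, l) = 25 + B + l (P(B, l) = (B + l) + 25 = 25 + B + l)
S(Q, C) = C*(24 + Q) (S(Q, C) = ((25 - 1 + 0) + Q)*C = (24 + Q)*C = C*(24 + Q))
(108 + 5)*S(r(3), 1) = (108 + 5)*(1*(24 + ½)) = 113*(1*(49/2)) = 113*(49/2) = 5537/2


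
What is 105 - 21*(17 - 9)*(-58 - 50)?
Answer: 18249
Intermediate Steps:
105 - 21*(17 - 9)*(-58 - 50) = 105 - 168*(-108) = 105 - 21*(-864) = 105 + 18144 = 18249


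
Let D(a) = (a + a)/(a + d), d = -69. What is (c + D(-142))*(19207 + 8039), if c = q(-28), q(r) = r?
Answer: -153231504/211 ≈ -7.2622e+5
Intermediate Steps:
D(a) = 2*a/(-69 + a) (D(a) = (a + a)/(a - 69) = (2*a)/(-69 + a) = 2*a/(-69 + a))
c = -28
(c + D(-142))*(19207 + 8039) = (-28 + 2*(-142)/(-69 - 142))*(19207 + 8039) = (-28 + 2*(-142)/(-211))*27246 = (-28 + 2*(-142)*(-1/211))*27246 = (-28 + 284/211)*27246 = -5624/211*27246 = -153231504/211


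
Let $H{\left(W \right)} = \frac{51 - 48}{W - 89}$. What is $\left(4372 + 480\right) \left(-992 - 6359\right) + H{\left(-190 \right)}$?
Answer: $- \frac{3317035837}{93} \approx -3.5667 \cdot 10^{7}$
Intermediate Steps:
$H{\left(W \right)} = \frac{3}{-89 + W}$
$\left(4372 + 480\right) \left(-992 - 6359\right) + H{\left(-190 \right)} = \left(4372 + 480\right) \left(-992 - 6359\right) + \frac{3}{-89 - 190} = 4852 \left(-7351\right) + \frac{3}{-279} = -35667052 + 3 \left(- \frac{1}{279}\right) = -35667052 - \frac{1}{93} = - \frac{3317035837}{93}$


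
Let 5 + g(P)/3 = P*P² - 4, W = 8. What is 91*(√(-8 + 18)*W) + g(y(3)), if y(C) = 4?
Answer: 165 + 728*√10 ≈ 2467.1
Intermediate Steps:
g(P) = -27 + 3*P³ (g(P) = -15 + 3*(P*P² - 4) = -15 + 3*(P³ - 4) = -15 + 3*(-4 + P³) = -15 + (-12 + 3*P³) = -27 + 3*P³)
91*(√(-8 + 18)*W) + g(y(3)) = 91*(√(-8 + 18)*8) + (-27 + 3*4³) = 91*(√10*8) + (-27 + 3*64) = 91*(8*√10) + (-27 + 192) = 728*√10 + 165 = 165 + 728*√10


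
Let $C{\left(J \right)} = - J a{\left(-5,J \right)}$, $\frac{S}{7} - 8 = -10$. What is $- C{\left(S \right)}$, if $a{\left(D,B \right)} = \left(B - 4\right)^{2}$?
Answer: $-4536$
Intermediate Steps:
$S = -14$ ($S = 56 + 7 \left(-10\right) = 56 - 70 = -14$)
$a{\left(D,B \right)} = \left(-4 + B\right)^{2}$
$C{\left(J \right)} = - J \left(-4 + J\right)^{2}$
$- C{\left(S \right)} = - \left(-1\right) \left(-14\right) \left(-4 - 14\right)^{2} = - \left(-1\right) \left(-14\right) \left(-18\right)^{2} = - \left(-1\right) \left(-14\right) 324 = \left(-1\right) 4536 = -4536$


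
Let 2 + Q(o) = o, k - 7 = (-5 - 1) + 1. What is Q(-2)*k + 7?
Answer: -1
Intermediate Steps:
k = 2 (k = 7 + ((-5 - 1) + 1) = 7 + (-6 + 1) = 7 - 5 = 2)
Q(o) = -2 + o
Q(-2)*k + 7 = (-2 - 2)*2 + 7 = -4*2 + 7 = -8 + 7 = -1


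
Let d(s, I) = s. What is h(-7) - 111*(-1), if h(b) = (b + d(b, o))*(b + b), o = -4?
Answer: 307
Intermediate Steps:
h(b) = 4*b**2 (h(b) = (b + b)*(b + b) = (2*b)*(2*b) = 4*b**2)
h(-7) - 111*(-1) = 4*(-7)**2 - 111*(-1) = 4*49 + 111 = 196 + 111 = 307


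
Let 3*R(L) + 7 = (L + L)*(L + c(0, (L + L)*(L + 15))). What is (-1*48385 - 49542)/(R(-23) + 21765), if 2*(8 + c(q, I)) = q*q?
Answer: -97927/22238 ≈ -4.4036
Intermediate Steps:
c(q, I) = -8 + q**2/2 (c(q, I) = -8 + (q*q)/2 = -8 + q**2/2)
R(L) = -7/3 + 2*L*(-8 + L)/3 (R(L) = -7/3 + ((L + L)*(L + (-8 + (1/2)*0**2)))/3 = -7/3 + ((2*L)*(L + (-8 + (1/2)*0)))/3 = -7/3 + ((2*L)*(L + (-8 + 0)))/3 = -7/3 + ((2*L)*(L - 8))/3 = -7/3 + ((2*L)*(-8 + L))/3 = -7/3 + (2*L*(-8 + L))/3 = -7/3 + 2*L*(-8 + L)/3)
(-1*48385 - 49542)/(R(-23) + 21765) = (-1*48385 - 49542)/((-7/3 - 16/3*(-23) + (2/3)*(-23)**2) + 21765) = (-48385 - 49542)/((-7/3 + 368/3 + (2/3)*529) + 21765) = -97927/((-7/3 + 368/3 + 1058/3) + 21765) = -97927/(473 + 21765) = -97927/22238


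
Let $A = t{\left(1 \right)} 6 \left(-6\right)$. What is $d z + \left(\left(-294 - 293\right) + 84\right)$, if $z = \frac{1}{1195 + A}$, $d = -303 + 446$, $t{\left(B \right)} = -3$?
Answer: $- \frac{655266}{1303} \approx -502.89$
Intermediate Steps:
$A = 108$ ($A = \left(-3\right) 6 \left(-6\right) = \left(-18\right) \left(-6\right) = 108$)
$d = 143$
$z = \frac{1}{1303}$ ($z = \frac{1}{1195 + 108} = \frac{1}{1303} \approx 0.00076746$)
$d z + \left(\left(-294 - 293\right) + 84\right) = 143 \cdot \frac{1}{1303} + \left(\left(-294 - 293\right) + 84\right) = \frac{143}{1303} + \left(-587 + 84\right) = \frac{143}{1303} - 503 = - \frac{655266}{1303}$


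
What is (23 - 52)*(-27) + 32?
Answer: 815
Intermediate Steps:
(23 - 52)*(-27) + 32 = -29*(-27) + 32 = 783 + 32 = 815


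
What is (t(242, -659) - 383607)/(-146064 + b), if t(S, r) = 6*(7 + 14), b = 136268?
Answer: 383481/9796 ≈ 39.147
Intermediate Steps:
t(S, r) = 126 (t(S, r) = 6*21 = 126)
(t(242, -659) - 383607)/(-146064 + b) = (126 - 383607)/(-146064 + 136268) = -383481/(-9796) = -383481*(-1/9796) = 383481/9796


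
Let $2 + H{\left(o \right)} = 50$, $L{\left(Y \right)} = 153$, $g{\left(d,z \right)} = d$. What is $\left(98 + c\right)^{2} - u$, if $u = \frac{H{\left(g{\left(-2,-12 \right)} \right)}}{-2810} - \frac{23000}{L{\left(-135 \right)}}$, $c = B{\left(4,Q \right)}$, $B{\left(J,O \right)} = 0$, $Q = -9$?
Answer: $\frac{2096842532}{214965} \approx 9754.3$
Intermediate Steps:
$c = 0$
$H{\left(o \right)} = 48$ ($H{\left(o \right)} = -2 + 50 = 48$)
$u = - \frac{32318672}{214965}$ ($u = \frac{48}{-2810} - \frac{23000}{153} = 48 \left(- \frac{1}{2810}\right) - \frac{23000}{153} = - \frac{24}{1405} - \frac{23000}{153} = - \frac{32318672}{214965} \approx -150.34$)
$\left(98 + c\right)^{2} - u = \left(98 + 0\right)^{2} - - \frac{32318672}{214965} = 98^{2} + \frac{32318672}{214965} = 9604 + \frac{32318672}{214965} = \frac{2096842532}{214965}$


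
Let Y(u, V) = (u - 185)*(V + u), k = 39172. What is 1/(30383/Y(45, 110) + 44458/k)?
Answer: -30358300/8050867 ≈ -3.7708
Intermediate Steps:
Y(u, V) = (-185 + u)*(V + u)
1/(30383/Y(45, 110) + 44458/k) = 1/(30383/(45² - 185*110 - 185*45 + 110*45) + 44458/39172) = 1/(30383/(2025 - 20350 - 8325 + 4950) + 44458*(1/39172)) = 1/(30383/(-21700) + 22229/19586) = 1/(30383*(-1/21700) + 22229/19586) = 1/(-30383/21700 + 22229/19586) = 1/(-8050867/30358300) = -30358300/8050867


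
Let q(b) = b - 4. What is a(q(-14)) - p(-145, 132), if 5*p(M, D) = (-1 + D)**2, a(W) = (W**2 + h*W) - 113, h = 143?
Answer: -28976/5 ≈ -5795.2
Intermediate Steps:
q(b) = -4 + b
a(W) = -113 + W**2 + 143*W (a(W) = (W**2 + 143*W) - 113 = -113 + W**2 + 143*W)
p(M, D) = (-1 + D)**2/5
a(q(-14)) - p(-145, 132) = (-113 + (-4 - 14)**2 + 143*(-4 - 14)) - (-1 + 132)**2/5 = (-113 + (-18)**2 + 143*(-18)) - 131**2/5 = (-113 + 324 - 2574) - 17161/5 = -2363 - 1*17161/5 = -2363 - 17161/5 = -28976/5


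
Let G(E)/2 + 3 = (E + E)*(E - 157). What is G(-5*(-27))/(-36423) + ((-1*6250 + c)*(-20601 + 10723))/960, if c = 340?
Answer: 11813049995/194256 ≈ 60812.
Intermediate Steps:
G(E) = -6 + 4*E*(-157 + E) (G(E) = -6 + 2*((E + E)*(E - 157)) = -6 + 2*((2*E)*(-157 + E)) = -6 + 2*(2*E*(-157 + E)) = -6 + 4*E*(-157 + E))
G(-5*(-27))/(-36423) + ((-1*6250 + c)*(-20601 + 10723))/960 = (-6 - (-3140)*(-27) + 4*(-5*(-27))²)/(-36423) + ((-1*6250 + 340)*(-20601 + 10723))/960 = (-6 - 628*135 + 4*135²)*(-1/36423) + ((-6250 + 340)*(-9878))*(1/960) = (-6 - 84780 + 4*18225)*(-1/36423) - 5910*(-9878)*(1/960) = (-6 - 84780 + 72900)*(-1/36423) + 58378980*(1/960) = -11886*(-1/36423) + 972983/16 = 3962/12141 + 972983/16 = 11813049995/194256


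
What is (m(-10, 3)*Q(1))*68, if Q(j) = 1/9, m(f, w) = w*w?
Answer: 68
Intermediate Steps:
m(f, w) = w²
Q(j) = ⅑
(m(-10, 3)*Q(1))*68 = (3²*(⅑))*68 = (9*(⅑))*68 = 1*68 = 68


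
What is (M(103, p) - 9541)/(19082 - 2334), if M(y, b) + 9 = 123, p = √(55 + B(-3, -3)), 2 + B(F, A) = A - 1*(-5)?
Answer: -9427/16748 ≈ -0.56287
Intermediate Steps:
B(F, A) = 3 + A (B(F, A) = -2 + (A - 1*(-5)) = -2 + (A + 5) = -2 + (5 + A) = 3 + A)
p = √55 (p = √(55 + (3 - 3)) = √(55 + 0) = √55 ≈ 7.4162)
M(y, b) = 114 (M(y, b) = -9 + 123 = 114)
(M(103, p) - 9541)/(19082 - 2334) = (114 - 9541)/(19082 - 2334) = -9427/16748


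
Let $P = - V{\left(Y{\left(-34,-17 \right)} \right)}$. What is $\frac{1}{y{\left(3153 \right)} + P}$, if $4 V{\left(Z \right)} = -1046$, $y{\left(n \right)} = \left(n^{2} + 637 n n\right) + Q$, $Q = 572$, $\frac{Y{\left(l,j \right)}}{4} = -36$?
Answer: $\frac{2}{12685239551} \approx 1.5766 \cdot 10^{-10}$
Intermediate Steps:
$Y{\left(l,j \right)} = -144$ ($Y{\left(l,j \right)} = 4 \left(-36\right) = -144$)
$y{\left(n \right)} = 572 + 638 n^{2}$ ($y{\left(n \right)} = \left(n^{2} + 637 n n\right) + 572 = \left(n^{2} + 637 n^{2}\right) + 572 = 638 n^{2} + 572 = 572 + 638 n^{2}$)
$V{\left(Z \right)} = - \frac{523}{2}$ ($V{\left(Z \right)} = \frac{1}{4} \left(-1046\right) = - \frac{523}{2}$)
$P = \frac{523}{2}$ ($P = \left(-1\right) \left(- \frac{523}{2}\right) = \frac{523}{2} \approx 261.5$)
$\frac{1}{y{\left(3153 \right)} + P} = \frac{1}{\left(572 + 638 \cdot 3153^{2}\right) + \frac{523}{2}} = \frac{1}{\left(572 + 638 \cdot 9941409\right) + \frac{523}{2}} = \frac{1}{\left(572 + 6342618942\right) + \frac{523}{2}} = \frac{1}{6342619514 + \frac{523}{2}} = \frac{1}{\frac{12685239551}{2}} = \frac{2}{12685239551}$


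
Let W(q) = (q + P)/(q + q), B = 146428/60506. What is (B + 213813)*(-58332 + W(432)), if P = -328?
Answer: -40750899225309229/3267324 ≈ -1.2472e+10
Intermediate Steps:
B = 73214/30253 (B = 146428*(1/60506) = 73214/30253 ≈ 2.4201)
W(q) = (-328 + q)/(2*q) (W(q) = (q - 328)/(q + q) = (-328 + q)/((2*q)) = (-328 + q)*(1/(2*q)) = (-328 + q)/(2*q))
(B + 213813)*(-58332 + W(432)) = (73214/30253 + 213813)*(-58332 + (½)*(-328 + 432)/432) = 6468557903*(-58332 + (½)*(1/432)*104)/30253 = 6468557903*(-58332 + 13/108)/30253 = (6468557903/30253)*(-6299843/108) = -40750899225309229/3267324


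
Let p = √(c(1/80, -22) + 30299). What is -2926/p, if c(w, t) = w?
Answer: -11704*√12119605/2423921 ≈ -16.810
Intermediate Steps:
p = √12119605/20 (p = √(1/80 + 30299) = √(2423921/80) = √12119605/20 ≈ 174.07)
-2926/p = -2926*4*√12119605/2423921 = -11704*√12119605/2423921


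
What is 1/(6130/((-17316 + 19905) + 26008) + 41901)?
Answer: 28597/1198249027 ≈ 2.3866e-5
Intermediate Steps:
1/(6130/((-17316 + 19905) + 26008) + 41901) = 1/(6130/(2589 + 26008) + 41901) = 1/(6130/28597 + 41901) = 1/(1198249027/28597) = 28597/1198249027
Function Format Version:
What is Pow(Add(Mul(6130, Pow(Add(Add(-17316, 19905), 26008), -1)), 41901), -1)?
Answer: Rational(28597, 1198249027) ≈ 2.3866e-5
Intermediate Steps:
Pow(Add(Mul(6130, Pow(Add(Add(-17316, 19905), 26008), -1)), 41901), -1) = Pow(Add(Mul(6130, Pow(Add(2589, 26008), -1)), 41901), -1) = Pow(Add(Mul(6130, Pow(28597, -1)), 41901), -1) = Pow(Add(Mul(6130, Rational(1, 28597)), 41901), -1) = Pow(Add(Rational(6130, 28597), 41901), -1) = Pow(Rational(1198249027, 28597), -1) = Rational(28597, 1198249027)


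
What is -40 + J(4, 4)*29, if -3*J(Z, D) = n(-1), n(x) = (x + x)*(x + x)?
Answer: -236/3 ≈ -78.667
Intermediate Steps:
n(x) = 4*x² (n(x) = (2*x)*(2*x) = 4*x²)
J(Z, D) = -4/3 (J(Z, D) = -4*(-1)²/3 = -4/3)
-40 + J(4, 4)*29 = -40 - 4/3*29 = -40 - 116/3 = -236/3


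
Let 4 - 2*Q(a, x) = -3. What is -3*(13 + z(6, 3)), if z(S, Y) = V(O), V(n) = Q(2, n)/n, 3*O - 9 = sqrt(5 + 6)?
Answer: -861/20 + 9*sqrt(11)/20 ≈ -41.557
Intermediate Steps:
Q(a, x) = 7/2 (Q(a, x) = 2 - 1/2*(-3) = 2 + 3/2 = 7/2)
O = 3 + sqrt(11)/3 (O = 3 + sqrt(5 + 6)/3 = 3 + sqrt(11)/3 ≈ 4.1055)
V(n) = 7/(2*n)
z(S, Y) = 7/(2*(3 + sqrt(11)/3))
-3*(13 + z(6, 3)) = -3*(13 + (27/20 - 3*sqrt(11)/20)) = -3*(287/20 - 3*sqrt(11)/20) = -861/20 + 9*sqrt(11)/20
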